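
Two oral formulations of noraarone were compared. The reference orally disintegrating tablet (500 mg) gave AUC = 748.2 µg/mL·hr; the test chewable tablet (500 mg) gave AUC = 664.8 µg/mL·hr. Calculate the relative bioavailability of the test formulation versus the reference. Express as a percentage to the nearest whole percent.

F_rel = 89%

F_rel = (AUC_test/D_test) / (AUC_ref/D_ref)
      = (664.8/500) / (748.2/500)
      = 1.3296 / 1.4964 = 0.8885 = 88.85%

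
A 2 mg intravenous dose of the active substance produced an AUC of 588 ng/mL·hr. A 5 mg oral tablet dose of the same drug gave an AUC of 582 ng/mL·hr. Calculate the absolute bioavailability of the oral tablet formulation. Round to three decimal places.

F = (AUC_ev / D_ev) / (AUC_iv / D_iv)
  = (582/5) / (588/2)
  = 116.4 / 294 = 0.3959

F = 0.396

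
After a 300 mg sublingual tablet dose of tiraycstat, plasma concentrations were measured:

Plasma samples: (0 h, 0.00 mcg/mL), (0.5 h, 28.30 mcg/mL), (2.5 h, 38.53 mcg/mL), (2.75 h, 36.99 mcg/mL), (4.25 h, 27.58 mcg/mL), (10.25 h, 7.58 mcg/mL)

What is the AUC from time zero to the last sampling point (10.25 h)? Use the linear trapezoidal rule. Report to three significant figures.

Trapezoidal AUC_0→10.25:
  [0→0.5]: (0.00+28.30)/2 × 0.5 = 7.075
  [0.5→2.5]: (28.30+38.53)/2 × 2 = 66.83
  [2.5→2.75]: (38.53+36.99)/2 × 0.25 = 9.44
  [2.75→4.25]: (36.99+27.58)/2 × 1.5 = 48.4275
  [4.25→10.25]: (27.58+7.58)/2 × 6 = 105.48
  Sum = 237.2525 mcg/mL·h

AUC = 237 mcg/mL·h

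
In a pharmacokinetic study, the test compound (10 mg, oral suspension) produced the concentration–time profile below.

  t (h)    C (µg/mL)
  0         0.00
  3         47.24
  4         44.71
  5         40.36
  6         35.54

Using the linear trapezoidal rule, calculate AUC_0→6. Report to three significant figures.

Trapezoidal AUC_0→6:
  [0→3]: (0.00+47.24)/2 × 3 = 70.86
  [3→4]: (47.24+44.71)/2 × 1 = 45.975
  [4→5]: (44.71+40.36)/2 × 1 = 42.535
  [5→6]: (40.36+35.54)/2 × 1 = 37.95
  Sum = 197.32 µg/mL·h

AUC = 197 µg/mL·h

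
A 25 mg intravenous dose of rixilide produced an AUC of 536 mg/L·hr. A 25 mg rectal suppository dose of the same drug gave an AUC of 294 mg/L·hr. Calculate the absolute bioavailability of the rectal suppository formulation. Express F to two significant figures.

F = (AUC_ev / D_ev) / (AUC_iv / D_iv)
  = (294/25) / (536/25)
  = 11.76 / 21.44 = 0.5485

F = 0.55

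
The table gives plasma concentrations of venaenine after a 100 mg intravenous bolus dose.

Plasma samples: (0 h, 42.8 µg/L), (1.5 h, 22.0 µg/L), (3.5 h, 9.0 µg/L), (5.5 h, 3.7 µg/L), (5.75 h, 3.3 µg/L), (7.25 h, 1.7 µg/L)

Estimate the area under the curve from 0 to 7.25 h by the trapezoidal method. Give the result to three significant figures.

AUC = 96.9 µg/L·h

Trapezoidal AUC_0→7.25:
  [0→1.5]: (42.8+22.0)/2 × 1.5 = 48.6
  [1.5→3.5]: (22.0+9.0)/2 × 2 = 31.0
  [3.5→5.5]: (9.0+3.7)/2 × 2 = 12.7
  [5.5→5.75]: (3.7+3.3)/2 × 0.25 = 0.875
  [5.75→7.25]: (3.3+1.7)/2 × 1.5 = 3.75
  Sum = 96.925 µg/L·h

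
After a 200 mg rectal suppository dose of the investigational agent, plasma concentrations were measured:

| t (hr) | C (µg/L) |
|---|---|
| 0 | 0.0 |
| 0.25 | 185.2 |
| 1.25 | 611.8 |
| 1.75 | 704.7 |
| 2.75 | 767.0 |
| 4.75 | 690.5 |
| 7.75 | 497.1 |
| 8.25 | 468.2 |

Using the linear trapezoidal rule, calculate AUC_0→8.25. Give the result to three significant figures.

AUC = 4970 µg/L·hr

Trapezoidal AUC_0→8.25:
  [0→0.25]: (0.0+185.2)/2 × 0.25 = 23.15
  [0.25→1.25]: (185.2+611.8)/2 × 1 = 398.5
  [1.25→1.75]: (611.8+704.7)/2 × 0.5 = 329.125
  [1.75→2.75]: (704.7+767.0)/2 × 1 = 735.85
  [2.75→4.75]: (767.0+690.5)/2 × 2 = 1457.5
  [4.75→7.75]: (690.5+497.1)/2 × 3 = 1781.4
  [7.75→8.25]: (497.1+468.2)/2 × 0.5 = 241.325
  Sum = 4966.85 µg/L·hr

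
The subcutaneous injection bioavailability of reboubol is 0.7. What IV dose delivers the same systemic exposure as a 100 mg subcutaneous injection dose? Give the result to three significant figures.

D_iv = 70.0 mg

Systemic exposure from an extravascular dose = F × D_ev, so the equivalent IV dose is F × D_ev.
D_iv = F × D_ev = 0.7 × 100 = 70 mg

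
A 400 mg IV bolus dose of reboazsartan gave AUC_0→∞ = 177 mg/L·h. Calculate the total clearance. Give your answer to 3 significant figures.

CL = Dose_iv / AUC_0→∞
   = 400 / 177 = 2.25989 L/h

CL = 2.26 L/h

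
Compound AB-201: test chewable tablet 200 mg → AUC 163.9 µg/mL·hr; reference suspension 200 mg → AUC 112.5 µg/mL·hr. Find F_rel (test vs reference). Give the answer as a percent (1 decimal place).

F_rel = (AUC_test/D_test) / (AUC_ref/D_ref)
      = (163.9/200) / (112.5/200)
      = 0.8195 / 0.5625 = 1.4569 = 145.69%

F_rel = 145.7%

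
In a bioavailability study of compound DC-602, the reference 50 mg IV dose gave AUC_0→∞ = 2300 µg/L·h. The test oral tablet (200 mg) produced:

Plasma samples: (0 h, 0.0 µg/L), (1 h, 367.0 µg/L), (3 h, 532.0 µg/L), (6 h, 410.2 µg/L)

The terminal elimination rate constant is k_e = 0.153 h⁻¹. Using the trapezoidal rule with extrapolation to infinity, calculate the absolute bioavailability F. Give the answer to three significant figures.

Trapezoidal AUC_0→6 (oral tablet):
  [0→1]: (0.0+367.0)/2 × 1 = 183.5
  [1→3]: (367.0+532.0)/2 × 2 = 899.0
  [3→6]: (532.0+410.2)/2 × 3 = 1413.3
  Sum = 2495.8 µg/L·h
Tail: C_last/k_e = 410.2/0.153 = 2681.046
AUC_0→∞ (oral tablet) = 2495.8 + 2681.046 = 5176.846 µg/L·h
F = (AUC_ev/D_ev)/(AUC_iv/D_iv) = (5176.846/200)/(2300/50) = 25.88423/46 = 0.5627

F = 0.563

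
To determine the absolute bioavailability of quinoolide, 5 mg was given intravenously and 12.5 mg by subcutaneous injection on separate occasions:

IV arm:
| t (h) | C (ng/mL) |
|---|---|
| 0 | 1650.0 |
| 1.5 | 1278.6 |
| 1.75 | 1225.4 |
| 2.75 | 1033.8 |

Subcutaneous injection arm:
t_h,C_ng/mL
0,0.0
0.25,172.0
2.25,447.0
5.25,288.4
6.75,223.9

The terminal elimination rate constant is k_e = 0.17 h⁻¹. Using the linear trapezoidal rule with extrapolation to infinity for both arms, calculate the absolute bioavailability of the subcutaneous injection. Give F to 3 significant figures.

Trapezoidal AUC_0→2.75 (IV):
  [0→1.5]: (1650.0+1278.6)/2 × 1.5 = 2196.45
  [1.5→1.75]: (1278.6+1225.4)/2 × 0.25 = 313.0
  [1.75→2.75]: (1225.4+1033.8)/2 × 1 = 1129.6
  Sum = 3639.05 ng/mL·h
IV tail: 1033.8/0.17 = 6081.176; AUC_iv,0→∞ = 3639.05 + 6081.176 = 9720.226 ng/mL·h
Trapezoidal AUC_0→6.75 (subcutaneous injection):
  [0→0.25]: (0.0+172.0)/2 × 0.25 = 21.5
  [0.25→2.25]: (172.0+447.0)/2 × 2 = 619.0
  [2.25→5.25]: (447.0+288.4)/2 × 3 = 1103.1
  [5.25→6.75]: (288.4+223.9)/2 × 1.5 = 384.225
  Sum = 2127.825 ng/mL·h
subcutaneous injection tail: 223.9/0.17 = 1317.059; AUC_ev,0→∞ = 2127.825 + 1317.059 = 3444.884 ng/mL·h
F = (AUC_ev/D_ev)/(AUC_iv/D_iv) = (3444.884/12.5)/(9720.226/5) = 275.59072/1944.0452 = 0.1418

F = 0.142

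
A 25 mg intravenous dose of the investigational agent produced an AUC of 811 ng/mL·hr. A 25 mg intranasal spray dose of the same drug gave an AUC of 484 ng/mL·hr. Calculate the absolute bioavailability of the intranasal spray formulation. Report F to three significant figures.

F = (AUC_ev / D_ev) / (AUC_iv / D_iv)
  = (484/25) / (811/25)
  = 19.36 / 32.44 = 0.5968

F = 0.597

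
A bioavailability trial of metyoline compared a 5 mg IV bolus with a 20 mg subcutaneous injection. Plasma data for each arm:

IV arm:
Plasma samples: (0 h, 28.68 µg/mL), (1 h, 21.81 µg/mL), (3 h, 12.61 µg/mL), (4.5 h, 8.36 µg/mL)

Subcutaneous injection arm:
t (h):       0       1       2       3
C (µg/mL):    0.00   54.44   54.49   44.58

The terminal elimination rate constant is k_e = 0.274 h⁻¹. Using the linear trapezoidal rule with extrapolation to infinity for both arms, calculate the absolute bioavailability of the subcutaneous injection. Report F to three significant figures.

F = 0.694

Trapezoidal AUC_0→4.5 (IV):
  [0→1]: (28.68+21.81)/2 × 1 = 25.245
  [1→3]: (21.81+12.61)/2 × 2 = 34.42
  [3→4.5]: (12.61+8.36)/2 × 1.5 = 15.7275
  Sum = 75.3925 µg/mL·h
IV tail: 8.36/0.274 = 30.511; AUC_iv,0→∞ = 75.3925 + 30.511 = 105.9035 µg/mL·h
Trapezoidal AUC_0→3 (subcutaneous injection):
  [0→1]: (0.00+54.44)/2 × 1 = 27.22
  [1→2]: (54.44+54.49)/2 × 1 = 54.465
  [2→3]: (54.49+44.58)/2 × 1 = 49.535
  Sum = 131.22 µg/mL·h
subcutaneous injection tail: 44.58/0.274 = 162.701; AUC_ev,0→∞ = 131.22 + 162.701 = 293.921 µg/mL·h
F = (AUC_ev/D_ev)/(AUC_iv/D_iv) = (293.921/20)/(105.9035/5) = 14.69605/21.1807 = 0.6938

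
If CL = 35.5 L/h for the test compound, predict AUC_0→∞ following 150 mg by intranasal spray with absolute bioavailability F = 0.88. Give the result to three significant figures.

AUC_0→∞ = F × Dose / CL
        = 0.88 × 150 / 35.5 = 3.71831 mg/L·h

AUC = 3.72 mg/L·h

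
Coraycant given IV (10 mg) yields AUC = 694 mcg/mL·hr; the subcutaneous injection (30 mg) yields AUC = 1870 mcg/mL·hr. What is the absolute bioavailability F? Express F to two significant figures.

F = 0.90

F = (AUC_ev / D_ev) / (AUC_iv / D_iv)
  = (1870/30) / (694/10)
  = 62.3333 / 69.4 = 0.8982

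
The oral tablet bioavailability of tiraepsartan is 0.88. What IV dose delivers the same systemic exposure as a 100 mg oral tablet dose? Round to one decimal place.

D_iv = 88.0 mg

Systemic exposure from an extravascular dose = F × D_ev, so the equivalent IV dose is F × D_ev.
D_iv = F × D_ev = 0.88 × 100 = 88 mg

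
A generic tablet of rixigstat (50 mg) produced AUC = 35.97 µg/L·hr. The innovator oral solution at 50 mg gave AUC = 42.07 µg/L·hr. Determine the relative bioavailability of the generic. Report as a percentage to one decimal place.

F_rel = (AUC_test/D_test) / (AUC_ref/D_ref)
      = (35.97/50) / (42.07/50)
      = 0.7194 / 0.8414 = 0.8550 = 85.50%

F_rel = 85.5%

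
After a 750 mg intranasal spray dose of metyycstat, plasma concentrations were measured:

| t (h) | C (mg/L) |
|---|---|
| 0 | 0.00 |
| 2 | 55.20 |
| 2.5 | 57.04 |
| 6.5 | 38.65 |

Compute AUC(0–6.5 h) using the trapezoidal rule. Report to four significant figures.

AUC = 274.6 mg/L·h

Trapezoidal AUC_0→6.5:
  [0→2]: (0.00+55.20)/2 × 2 = 55.2
  [2→2.5]: (55.20+57.04)/2 × 0.5 = 28.06
  [2.5→6.5]: (57.04+38.65)/2 × 4 = 191.38
  Sum = 274.64 mg/L·h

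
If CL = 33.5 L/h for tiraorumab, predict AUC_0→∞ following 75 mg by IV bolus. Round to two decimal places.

AUC_0→∞ = Dose_iv / CL
        = 75 / 33.5 = 2.23881 mg/L·h

AUC = 2.24 mg/L·h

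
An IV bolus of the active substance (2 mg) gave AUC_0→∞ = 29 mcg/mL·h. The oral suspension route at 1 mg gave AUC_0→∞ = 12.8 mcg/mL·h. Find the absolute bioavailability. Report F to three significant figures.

F = 0.883

F = (AUC_ev / D_ev) / (AUC_iv / D_iv)
  = (12.8/1) / (29/2)
  = 12.8 / 14.5 = 0.8828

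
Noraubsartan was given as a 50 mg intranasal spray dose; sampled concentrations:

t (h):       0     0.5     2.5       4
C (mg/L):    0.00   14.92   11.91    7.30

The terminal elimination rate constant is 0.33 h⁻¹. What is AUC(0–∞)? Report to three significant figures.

Trapezoidal AUC_0→4:
  [0→0.5]: (0.00+14.92)/2 × 0.5 = 3.73
  [0.5→2.5]: (14.92+11.91)/2 × 2 = 26.83
  [2.5→4]: (11.91+7.30)/2 × 1.5 = 14.4075
  Sum = 44.9675 mg/L·h
Extrapolated tail: C_last / k_e = 7.30 / 0.33 = 22.121
AUC_0→∞ = 44.9675 + 22.121 = 67.0885 mg/L·h

AUC = 67.1 mg/L·h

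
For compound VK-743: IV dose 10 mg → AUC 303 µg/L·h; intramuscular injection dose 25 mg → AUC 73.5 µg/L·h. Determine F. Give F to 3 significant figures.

F = (AUC_ev / D_ev) / (AUC_iv / D_iv)
  = (73.5/25) / (303/10)
  = 2.94 / 30.3 = 0.0970

F = 0.0970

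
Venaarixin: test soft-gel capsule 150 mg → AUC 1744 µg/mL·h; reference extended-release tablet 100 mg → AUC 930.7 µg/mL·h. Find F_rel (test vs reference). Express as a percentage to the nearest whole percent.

F_rel = 125%

F_rel = (AUC_test/D_test) / (AUC_ref/D_ref)
      = (1744/150) / (930.7/100)
      = 11.6267 / 9.307 = 1.2492 = 124.92%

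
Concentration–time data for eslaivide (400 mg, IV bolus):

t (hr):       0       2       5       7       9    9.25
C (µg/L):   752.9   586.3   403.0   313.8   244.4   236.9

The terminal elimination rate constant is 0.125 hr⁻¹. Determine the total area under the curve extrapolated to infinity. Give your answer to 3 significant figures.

Trapezoidal AUC_0→9.25:
  [0→2]: (752.9+586.3)/2 × 2 = 1339.2
  [2→5]: (586.3+403.0)/2 × 3 = 1483.95
  [5→7]: (403.0+313.8)/2 × 2 = 716.8
  [7→9]: (313.8+244.4)/2 × 2 = 558.2
  [9→9.25]: (244.4+236.9)/2 × 0.25 = 60.1625
  Sum = 4158.3125 µg/L·hr
Extrapolated tail: C_last / k_e = 236.9 / 0.125 = 1895.200
AUC_0→∞ = 4158.3125 + 1895.200 = 6053.5125 µg/L·hr

AUC = 6050 µg/L·hr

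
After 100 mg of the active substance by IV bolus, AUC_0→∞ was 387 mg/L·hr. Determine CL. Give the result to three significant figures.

CL = Dose_iv / AUC_0→∞
   = 100 / 387 = 0.258398 L/hr

CL = 0.258 L/hr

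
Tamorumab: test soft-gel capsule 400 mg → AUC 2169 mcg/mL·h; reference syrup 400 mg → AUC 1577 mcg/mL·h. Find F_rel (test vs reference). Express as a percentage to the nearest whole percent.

F_rel = 138%

F_rel = (AUC_test/D_test) / (AUC_ref/D_ref)
      = (2169/400) / (1577/400)
      = 5.4225 / 3.9425 = 1.3754 = 137.54%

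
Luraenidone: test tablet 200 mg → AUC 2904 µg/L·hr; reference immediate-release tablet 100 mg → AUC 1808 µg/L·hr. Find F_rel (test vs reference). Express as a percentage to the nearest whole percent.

F_rel = 80%

F_rel = (AUC_test/D_test) / (AUC_ref/D_ref)
      = (2904/200) / (1808/100)
      = 14.52 / 18.08 = 0.8031 = 80.31%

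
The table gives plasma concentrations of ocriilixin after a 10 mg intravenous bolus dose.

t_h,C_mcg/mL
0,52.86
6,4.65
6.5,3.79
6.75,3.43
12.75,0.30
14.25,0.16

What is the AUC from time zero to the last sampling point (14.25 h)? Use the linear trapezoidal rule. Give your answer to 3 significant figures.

Trapezoidal AUC_0→14.25:
  [0→6]: (52.86+4.65)/2 × 6 = 172.53
  [6→6.5]: (4.65+3.79)/2 × 0.5 = 2.11
  [6.5→6.75]: (3.79+3.43)/2 × 0.25 = 0.9025
  [6.75→12.75]: (3.43+0.30)/2 × 6 = 11.19
  [12.75→14.25]: (0.30+0.16)/2 × 1.5 = 0.345
  Sum = 187.0775 mcg/mL·h

AUC = 187 mcg/mL·h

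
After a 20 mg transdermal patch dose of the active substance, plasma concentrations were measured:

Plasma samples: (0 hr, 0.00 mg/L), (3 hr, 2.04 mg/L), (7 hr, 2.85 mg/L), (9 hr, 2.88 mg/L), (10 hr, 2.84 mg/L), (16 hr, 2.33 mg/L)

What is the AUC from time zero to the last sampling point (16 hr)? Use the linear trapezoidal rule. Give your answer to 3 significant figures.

AUC = 36.9 mg/L·hr

Trapezoidal AUC_0→16:
  [0→3]: (0.00+2.04)/2 × 3 = 3.06
  [3→7]: (2.04+2.85)/2 × 4 = 9.78
  [7→9]: (2.85+2.88)/2 × 2 = 5.73
  [9→10]: (2.88+2.84)/2 × 1 = 2.86
  [10→16]: (2.84+2.33)/2 × 6 = 15.51
  Sum = 36.94 mg/L·hr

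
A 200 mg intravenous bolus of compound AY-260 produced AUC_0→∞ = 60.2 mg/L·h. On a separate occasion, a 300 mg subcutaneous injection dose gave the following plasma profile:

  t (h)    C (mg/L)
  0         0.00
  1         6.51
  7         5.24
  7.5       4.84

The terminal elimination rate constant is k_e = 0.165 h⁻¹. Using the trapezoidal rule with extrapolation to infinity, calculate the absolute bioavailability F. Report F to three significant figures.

Trapezoidal AUC_0→7.5 (subcutaneous injection):
  [0→1]: (0.00+6.51)/2 × 1 = 3.255
  [1→7]: (6.51+5.24)/2 × 6 = 35.25
  [7→7.5]: (5.24+4.84)/2 × 0.5 = 2.52
  Sum = 41.025 mg/L·h
Tail: C_last/k_e = 4.84/0.165 = 29.333
AUC_0→∞ (subcutaneous injection) = 41.025 + 29.333 = 70.358 mg/L·h
F = (AUC_ev/D_ev)/(AUC_iv/D_iv) = (70.358/300)/(60.2/200) = 0.234527/0.301 = 0.7792

F = 0.779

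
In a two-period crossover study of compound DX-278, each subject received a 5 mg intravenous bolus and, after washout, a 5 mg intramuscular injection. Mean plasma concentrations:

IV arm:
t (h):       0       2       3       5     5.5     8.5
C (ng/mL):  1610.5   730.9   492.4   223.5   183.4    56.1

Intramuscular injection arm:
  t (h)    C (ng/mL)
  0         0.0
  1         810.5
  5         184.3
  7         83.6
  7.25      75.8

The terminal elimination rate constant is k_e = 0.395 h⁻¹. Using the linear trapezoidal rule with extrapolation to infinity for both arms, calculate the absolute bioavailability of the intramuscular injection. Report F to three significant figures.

F = 0.673

Trapezoidal AUC_0→8.5 (IV):
  [0→2]: (1610.5+730.9)/2 × 2 = 2341.4
  [2→3]: (730.9+492.4)/2 × 1 = 611.65
  [3→5]: (492.4+223.5)/2 × 2 = 715.9
  [5→5.5]: (223.5+183.4)/2 × 0.5 = 101.725
  [5.5→8.5]: (183.4+56.1)/2 × 3 = 359.25
  Sum = 4129.925 ng/mL·h
IV tail: 56.1/0.395 = 142.025; AUC_iv,0→∞ = 4129.925 + 142.025 = 4271.95 ng/mL·h
Trapezoidal AUC_0→7.25 (intramuscular injection):
  [0→1]: (0.0+810.5)/2 × 1 = 405.25
  [1→5]: (810.5+184.3)/2 × 4 = 1989.6
  [5→7]: (184.3+83.6)/2 × 2 = 267.9
  [7→7.25]: (83.6+75.8)/2 × 0.25 = 19.925
  Sum = 2682.675 ng/mL·h
intramuscular injection tail: 75.8/0.395 = 191.899; AUC_ev,0→∞ = 2682.675 + 191.899 = 2874.574 ng/mL·h
F = (AUC_ev/D_ev)/(AUC_iv/D_iv) = (2874.574/5)/(4271.95/5) = 574.9148/854.39 = 0.6729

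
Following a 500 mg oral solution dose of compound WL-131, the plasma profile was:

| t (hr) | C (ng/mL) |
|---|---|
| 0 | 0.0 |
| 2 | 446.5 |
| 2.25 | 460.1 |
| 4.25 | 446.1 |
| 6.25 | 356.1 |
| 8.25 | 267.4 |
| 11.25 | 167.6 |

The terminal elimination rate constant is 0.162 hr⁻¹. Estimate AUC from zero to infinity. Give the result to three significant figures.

Trapezoidal AUC_0→11.25:
  [0→2]: (0.0+446.5)/2 × 2 = 446.5
  [2→2.25]: (446.5+460.1)/2 × 0.25 = 113.325
  [2.25→4.25]: (460.1+446.1)/2 × 2 = 906.2
  [4.25→6.25]: (446.1+356.1)/2 × 2 = 802.2
  [6.25→8.25]: (356.1+267.4)/2 × 2 = 623.5
  [8.25→11.25]: (267.4+167.6)/2 × 3 = 652.5
  Sum = 3544.225 ng/mL·hr
Extrapolated tail: C_last / k_e = 167.6 / 0.162 = 1034.568
AUC_0→∞ = 3544.225 + 1034.568 = 4578.793 ng/mL·hr

AUC = 4580 ng/mL·hr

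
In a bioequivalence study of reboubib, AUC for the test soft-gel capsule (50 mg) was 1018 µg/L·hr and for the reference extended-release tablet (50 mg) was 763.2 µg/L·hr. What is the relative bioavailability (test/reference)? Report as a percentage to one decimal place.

F_rel = (AUC_test/D_test) / (AUC_ref/D_ref)
      = (1018/50) / (763.2/50)
      = 20.36 / 15.264 = 1.3339 = 133.39%

F_rel = 133.4%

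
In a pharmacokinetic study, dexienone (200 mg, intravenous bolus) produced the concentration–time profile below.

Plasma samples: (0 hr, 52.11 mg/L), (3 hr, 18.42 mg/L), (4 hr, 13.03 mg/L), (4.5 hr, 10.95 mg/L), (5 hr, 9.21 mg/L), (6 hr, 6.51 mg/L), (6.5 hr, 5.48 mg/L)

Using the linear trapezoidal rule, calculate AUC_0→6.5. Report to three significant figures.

Trapezoidal AUC_0→6.5:
  [0→3]: (52.11+18.42)/2 × 3 = 105.795
  [3→4]: (18.42+13.03)/2 × 1 = 15.725
  [4→4.5]: (13.03+10.95)/2 × 0.5 = 5.995
  [4.5→5]: (10.95+9.21)/2 × 0.5 = 5.04
  [5→6]: (9.21+6.51)/2 × 1 = 7.86
  [6→6.5]: (6.51+5.48)/2 × 0.5 = 2.9975
  Sum = 143.4125 mg/L·hr

AUC = 143 mg/L·hr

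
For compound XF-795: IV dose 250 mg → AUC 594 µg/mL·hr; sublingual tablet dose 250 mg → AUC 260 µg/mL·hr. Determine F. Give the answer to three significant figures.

F = (AUC_ev / D_ev) / (AUC_iv / D_iv)
  = (260/250) / (594/250)
  = 1.04 / 2.376 = 0.4377

F = 0.438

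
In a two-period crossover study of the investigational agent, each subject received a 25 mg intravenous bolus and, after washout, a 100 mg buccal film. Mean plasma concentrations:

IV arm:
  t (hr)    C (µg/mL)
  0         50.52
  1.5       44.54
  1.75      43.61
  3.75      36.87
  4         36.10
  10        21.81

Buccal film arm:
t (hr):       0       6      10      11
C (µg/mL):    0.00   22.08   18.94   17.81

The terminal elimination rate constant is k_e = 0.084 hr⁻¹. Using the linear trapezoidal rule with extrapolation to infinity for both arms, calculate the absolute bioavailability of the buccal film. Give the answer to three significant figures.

F = 0.156

Trapezoidal AUC_0→10 (IV):
  [0→1.5]: (50.52+44.54)/2 × 1.5 = 71.295
  [1.5→1.75]: (44.54+43.61)/2 × 0.25 = 11.01875
  [1.75→3.75]: (43.61+36.87)/2 × 2 = 80.48
  [3.75→4]: (36.87+36.10)/2 × 0.25 = 9.12125
  [4→10]: (36.10+21.81)/2 × 6 = 173.73
  Sum = 345.645 µg/mL·hr
IV tail: 21.81/0.084 = 259.643; AUC_iv,0→∞ = 345.645 + 259.643 = 605.288 µg/mL·hr
Trapezoidal AUC_0→11 (buccal film):
  [0→6]: (0.00+22.08)/2 × 6 = 66.24
  [6→10]: (22.08+18.94)/2 × 4 = 82.04
  [10→11]: (18.94+17.81)/2 × 1 = 18.375
  Sum = 166.655 µg/mL·hr
buccal film tail: 17.81/0.084 = 212.024; AUC_ev,0→∞ = 166.655 + 212.024 = 378.679 µg/mL·hr
F = (AUC_ev/D_ev)/(AUC_iv/D_iv) = (378.679/100)/(605.288/25) = 3.78679/24.21152 = 0.1564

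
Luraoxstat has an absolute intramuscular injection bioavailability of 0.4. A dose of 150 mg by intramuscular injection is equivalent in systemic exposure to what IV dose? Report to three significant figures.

D_iv = 60.0 mg

Systemic exposure from an extravascular dose = F × D_ev, so the equivalent IV dose is F × D_ev.
D_iv = F × D_ev = 0.4 × 150 = 60 mg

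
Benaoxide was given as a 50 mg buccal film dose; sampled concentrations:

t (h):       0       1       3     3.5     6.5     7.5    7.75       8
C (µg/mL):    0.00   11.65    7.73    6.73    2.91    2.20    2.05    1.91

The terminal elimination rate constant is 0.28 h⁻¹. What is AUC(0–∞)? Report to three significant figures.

Trapezoidal AUC_0→8:
  [0→1]: (0.00+11.65)/2 × 1 = 5.825
  [1→3]: (11.65+7.73)/2 × 2 = 19.38
  [3→3.5]: (7.73+6.73)/2 × 0.5 = 3.615
  [3.5→6.5]: (6.73+2.91)/2 × 3 = 14.46
  [6.5→7.5]: (2.91+2.20)/2 × 1 = 2.555
  [7.5→7.75]: (2.20+2.05)/2 × 0.25 = 0.53125
  [7.75→8]: (2.05+1.91)/2 × 0.25 = 0.495
  Sum = 46.86125 µg/mL·h
Extrapolated tail: C_last / k_e = 1.91 / 0.28 = 6.821
AUC_0→∞ = 46.86125 + 6.821 = 53.68225 µg/mL·h

AUC = 53.7 µg/mL·h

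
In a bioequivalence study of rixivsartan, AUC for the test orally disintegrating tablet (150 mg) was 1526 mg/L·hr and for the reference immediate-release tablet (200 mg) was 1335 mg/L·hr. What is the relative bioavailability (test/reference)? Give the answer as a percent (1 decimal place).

F_rel = (AUC_test/D_test) / (AUC_ref/D_ref)
      = (1526/150) / (1335/200)
      = 10.1733 / 6.675 = 1.5241 = 152.41%

F_rel = 152.4%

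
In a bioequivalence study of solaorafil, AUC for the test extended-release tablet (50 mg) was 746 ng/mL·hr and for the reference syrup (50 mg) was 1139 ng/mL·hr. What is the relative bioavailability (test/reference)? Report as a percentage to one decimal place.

F_rel = 65.5%

F_rel = (AUC_test/D_test) / (AUC_ref/D_ref)
      = (746/50) / (1139/50)
      = 14.92 / 22.78 = 0.6550 = 65.50%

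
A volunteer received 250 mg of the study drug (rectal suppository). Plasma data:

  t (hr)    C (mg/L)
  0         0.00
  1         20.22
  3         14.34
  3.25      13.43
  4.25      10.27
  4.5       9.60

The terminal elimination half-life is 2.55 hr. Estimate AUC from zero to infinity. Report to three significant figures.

Trapezoidal AUC_0→4.5:
  [0→1]: (0.00+20.22)/2 × 1 = 10.11
  [1→3]: (20.22+14.34)/2 × 2 = 34.56
  [3→3.25]: (14.34+13.43)/2 × 0.25 = 3.47125
  [3.25→4.25]: (13.43+10.27)/2 × 1 = 11.85
  [4.25→4.5]: (10.27+9.60)/2 × 0.25 = 2.48375
  Sum = 62.475 mg/L·hr
k_e = ln2 / t½ = 0.693147 / 2.55 = 0.2718 hr^-1
Extrapolated tail: C_last / k_e = 9.60 / 0.2718 = 35.320
AUC_0→∞ = 62.475 + 35.320 = 97.795 mg/L·hr

AUC = 97.8 mg/L·hr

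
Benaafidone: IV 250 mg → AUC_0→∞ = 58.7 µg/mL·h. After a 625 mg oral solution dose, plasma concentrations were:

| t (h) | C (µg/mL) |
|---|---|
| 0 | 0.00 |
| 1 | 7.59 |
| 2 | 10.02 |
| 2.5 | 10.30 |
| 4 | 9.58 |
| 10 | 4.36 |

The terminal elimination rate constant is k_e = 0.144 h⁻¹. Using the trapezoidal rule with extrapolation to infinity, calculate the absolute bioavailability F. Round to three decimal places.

Trapezoidal AUC_0→10 (oral solution):
  [0→1]: (0.00+7.59)/2 × 1 = 3.795
  [1→2]: (7.59+10.02)/2 × 1 = 8.805
  [2→2.5]: (10.02+10.30)/2 × 0.5 = 5.08
  [2.5→4]: (10.30+9.58)/2 × 1.5 = 14.91
  [4→10]: (9.58+4.36)/2 × 6 = 41.82
  Sum = 74.41 µg/mL·h
Tail: C_last/k_e = 4.36/0.144 = 30.278
AUC_0→∞ (oral solution) = 74.41 + 30.278 = 104.688 µg/mL·h
F = (AUC_ev/D_ev)/(AUC_iv/D_iv) = (104.688/625)/(58.7/250) = 0.1675008/0.2348 = 0.7134

F = 0.713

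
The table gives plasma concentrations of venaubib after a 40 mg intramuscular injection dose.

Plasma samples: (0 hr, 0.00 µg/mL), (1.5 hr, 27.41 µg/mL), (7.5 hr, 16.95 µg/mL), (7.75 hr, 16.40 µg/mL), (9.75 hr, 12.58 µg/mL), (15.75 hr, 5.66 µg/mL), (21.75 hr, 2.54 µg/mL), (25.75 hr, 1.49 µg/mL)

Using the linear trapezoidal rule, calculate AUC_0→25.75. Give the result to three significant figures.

Trapezoidal AUC_0→25.75:
  [0→1.5]: (0.00+27.41)/2 × 1.5 = 20.5575
  [1.5→7.5]: (27.41+16.95)/2 × 6 = 133.08
  [7.5→7.75]: (16.95+16.40)/2 × 0.25 = 4.16875
  [7.75→9.75]: (16.40+12.58)/2 × 2 = 28.98
  [9.75→15.75]: (12.58+5.66)/2 × 6 = 54.72
  [15.75→21.75]: (5.66+2.54)/2 × 6 = 24.6
  [21.75→25.75]: (2.54+1.49)/2 × 4 = 8.06
  Sum = 274.16625 µg/mL·hr

AUC = 274 µg/mL·hr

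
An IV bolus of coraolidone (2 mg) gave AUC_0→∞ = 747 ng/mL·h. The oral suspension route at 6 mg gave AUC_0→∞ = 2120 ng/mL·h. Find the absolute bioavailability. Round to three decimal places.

F = (AUC_ev / D_ev) / (AUC_iv / D_iv)
  = (2120/6) / (747/2)
  = 353.333 / 373.5 = 0.9460

F = 0.946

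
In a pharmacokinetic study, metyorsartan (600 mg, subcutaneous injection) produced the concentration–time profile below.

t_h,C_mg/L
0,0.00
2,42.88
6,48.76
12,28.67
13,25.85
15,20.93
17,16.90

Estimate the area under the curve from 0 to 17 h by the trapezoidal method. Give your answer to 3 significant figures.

Trapezoidal AUC_0→17:
  [0→2]: (0.00+42.88)/2 × 2 = 42.88
  [2→6]: (42.88+48.76)/2 × 4 = 183.28
  [6→12]: (48.76+28.67)/2 × 6 = 232.29
  [12→13]: (28.67+25.85)/2 × 1 = 27.26
  [13→15]: (25.85+20.93)/2 × 2 = 46.78
  [15→17]: (20.93+16.90)/2 × 2 = 37.83
  Sum = 570.32 mg/L·h

AUC = 570 mg/L·h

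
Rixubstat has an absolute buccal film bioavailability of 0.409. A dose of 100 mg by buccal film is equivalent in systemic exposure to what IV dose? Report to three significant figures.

Systemic exposure from an extravascular dose = F × D_ev, so the equivalent IV dose is F × D_ev.
D_iv = F × D_ev = 0.409 × 100 = 40.9 mg

D_iv = 40.9 mg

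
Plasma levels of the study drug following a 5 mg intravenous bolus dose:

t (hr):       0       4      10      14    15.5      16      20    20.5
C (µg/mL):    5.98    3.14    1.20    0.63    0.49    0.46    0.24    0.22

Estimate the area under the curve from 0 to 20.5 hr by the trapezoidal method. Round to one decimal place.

Trapezoidal AUC_0→20.5:
  [0→4]: (5.98+3.14)/2 × 4 = 18.24
  [4→10]: (3.14+1.20)/2 × 6 = 13.02
  [10→14]: (1.20+0.63)/2 × 4 = 3.66
  [14→15.5]: (0.63+0.49)/2 × 1.5 = 0.84
  [15.5→16]: (0.49+0.46)/2 × 0.5 = 0.2375
  [16→20]: (0.46+0.24)/2 × 4 = 1.4
  [20→20.5]: (0.24+0.22)/2 × 0.5 = 0.115
  Sum = 37.5125 µg/mL·hr

AUC = 37.5 µg/mL·hr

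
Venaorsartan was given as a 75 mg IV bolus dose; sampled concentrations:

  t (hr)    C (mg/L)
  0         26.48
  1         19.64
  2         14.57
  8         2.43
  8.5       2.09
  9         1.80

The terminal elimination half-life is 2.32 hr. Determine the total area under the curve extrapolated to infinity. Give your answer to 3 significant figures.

AUC = 99.3 mg/L·hr

Trapezoidal AUC_0→9:
  [0→1]: (26.48+19.64)/2 × 1 = 23.06
  [1→2]: (19.64+14.57)/2 × 1 = 17.105
  [2→8]: (14.57+2.43)/2 × 6 = 51.0
  [8→8.5]: (2.43+2.09)/2 × 0.5 = 1.13
  [8.5→9]: (2.09+1.80)/2 × 0.5 = 0.9725
  Sum = 93.2675 mg/L·hr
k_e = ln2 / t½ = 0.693147 / 2.32 = 0.2988 hr^-1
Extrapolated tail: C_last / k_e = 1.80 / 0.2988 = 6.024
AUC_0→∞ = 93.2675 + 6.024 = 99.2915 mg/L·hr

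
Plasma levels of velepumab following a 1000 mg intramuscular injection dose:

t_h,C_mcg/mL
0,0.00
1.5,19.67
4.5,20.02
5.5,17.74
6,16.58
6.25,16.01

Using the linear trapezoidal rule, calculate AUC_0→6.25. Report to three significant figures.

Trapezoidal AUC_0→6.25:
  [0→1.5]: (0.00+19.67)/2 × 1.5 = 14.7525
  [1.5→4.5]: (19.67+20.02)/2 × 3 = 59.535
  [4.5→5.5]: (20.02+17.74)/2 × 1 = 18.88
  [5.5→6]: (17.74+16.58)/2 × 0.5 = 8.58
  [6→6.25]: (16.58+16.01)/2 × 0.25 = 4.07375
  Sum = 105.82125 mcg/mL·h

AUC = 106 mcg/mL·h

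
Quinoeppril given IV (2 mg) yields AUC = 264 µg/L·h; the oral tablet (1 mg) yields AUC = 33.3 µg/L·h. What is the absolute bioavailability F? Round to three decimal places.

F = 0.252

F = (AUC_ev / D_ev) / (AUC_iv / D_iv)
  = (33.3/1) / (264/2)
  = 33.3 / 132 = 0.2523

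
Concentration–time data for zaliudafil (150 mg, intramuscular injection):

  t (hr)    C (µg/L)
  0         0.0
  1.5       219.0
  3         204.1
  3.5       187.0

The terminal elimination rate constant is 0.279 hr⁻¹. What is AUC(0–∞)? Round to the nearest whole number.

AUC = 1250 µg/L·hr

Trapezoidal AUC_0→3.5:
  [0→1.5]: (0.0+219.0)/2 × 1.5 = 164.25
  [1.5→3]: (219.0+204.1)/2 × 1.5 = 317.325
  [3→3.5]: (204.1+187.0)/2 × 0.5 = 97.775
  Sum = 579.35 µg/L·hr
Extrapolated tail: C_last / k_e = 187.0 / 0.279 = 670.251
AUC_0→∞ = 579.35 + 670.251 = 1249.601 µg/L·hr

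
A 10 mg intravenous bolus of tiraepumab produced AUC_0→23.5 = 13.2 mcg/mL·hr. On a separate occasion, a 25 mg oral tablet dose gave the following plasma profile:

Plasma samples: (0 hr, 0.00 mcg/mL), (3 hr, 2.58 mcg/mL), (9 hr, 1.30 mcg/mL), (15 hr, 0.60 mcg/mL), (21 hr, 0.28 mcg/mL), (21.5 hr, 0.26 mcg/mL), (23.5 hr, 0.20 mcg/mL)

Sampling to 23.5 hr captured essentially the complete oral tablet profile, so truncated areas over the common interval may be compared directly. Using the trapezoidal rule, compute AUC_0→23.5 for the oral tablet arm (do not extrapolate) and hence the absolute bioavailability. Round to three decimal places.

F = 0.741

Trapezoidal AUC_0→23.5 (oral tablet):
  [0→3]: (0.00+2.58)/2 × 3 = 3.87
  [3→9]: (2.58+1.30)/2 × 6 = 11.64
  [9→15]: (1.30+0.60)/2 × 6 = 5.7
  [15→21]: (0.60+0.28)/2 × 6 = 2.64
  [21→21.5]: (0.28+0.26)/2 × 0.5 = 0.135
  [21.5→23.5]: (0.26+0.20)/2 × 2 = 0.46
  Sum = 24.445 mcg/mL·hr
F = (AUC_ev/D_ev)/(AUC_iv/D_iv) = (24.445/25)/(13.2/10) = 0.9778/1.32 = 0.7408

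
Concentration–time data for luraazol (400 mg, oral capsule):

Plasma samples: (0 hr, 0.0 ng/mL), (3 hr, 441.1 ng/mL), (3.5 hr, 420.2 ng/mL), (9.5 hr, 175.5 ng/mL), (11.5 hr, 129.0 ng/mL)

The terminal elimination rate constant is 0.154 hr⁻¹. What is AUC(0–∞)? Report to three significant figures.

Trapezoidal AUC_0→11.5:
  [0→3]: (0.0+441.1)/2 × 3 = 661.65
  [3→3.5]: (441.1+420.2)/2 × 0.5 = 215.325
  [3.5→9.5]: (420.2+175.5)/2 × 6 = 1787.1
  [9.5→11.5]: (175.5+129.0)/2 × 2 = 304.5
  Sum = 2968.575 ng/mL·hr
Extrapolated tail: C_last / k_e = 129.0 / 0.154 = 837.662
AUC_0→∞ = 2968.575 + 837.662 = 3806.237 ng/mL·hr

AUC = 3810 ng/mL·hr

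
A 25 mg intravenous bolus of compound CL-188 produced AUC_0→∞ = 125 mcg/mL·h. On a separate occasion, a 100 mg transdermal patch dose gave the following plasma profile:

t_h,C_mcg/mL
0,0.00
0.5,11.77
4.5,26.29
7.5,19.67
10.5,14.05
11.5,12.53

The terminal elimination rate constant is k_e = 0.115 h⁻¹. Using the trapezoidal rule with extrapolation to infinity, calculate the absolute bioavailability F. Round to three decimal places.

Trapezoidal AUC_0→11.5 (transdermal patch):
  [0→0.5]: (0.00+11.77)/2 × 0.5 = 2.9425
  [0.5→4.5]: (11.77+26.29)/2 × 4 = 76.12
  [4.5→7.5]: (26.29+19.67)/2 × 3 = 68.94
  [7.5→10.5]: (19.67+14.05)/2 × 3 = 50.58
  [10.5→11.5]: (14.05+12.53)/2 × 1 = 13.29
  Sum = 211.8725 mcg/mL·h
Tail: C_last/k_e = 12.53/0.115 = 108.957
AUC_0→∞ (transdermal patch) = 211.8725 + 108.957 = 320.8295 mcg/mL·h
F = (AUC_ev/D_ev)/(AUC_iv/D_iv) = (320.8295/100)/(125/25) = 3.208295/5 = 0.6417

F = 0.642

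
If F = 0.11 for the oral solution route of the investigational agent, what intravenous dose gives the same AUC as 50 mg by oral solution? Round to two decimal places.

D_iv = 5.50 mg

Systemic exposure from an extravascular dose = F × D_ev, so the equivalent IV dose is F × D_ev.
D_iv = F × D_ev = 0.11 × 50 = 5.5 mg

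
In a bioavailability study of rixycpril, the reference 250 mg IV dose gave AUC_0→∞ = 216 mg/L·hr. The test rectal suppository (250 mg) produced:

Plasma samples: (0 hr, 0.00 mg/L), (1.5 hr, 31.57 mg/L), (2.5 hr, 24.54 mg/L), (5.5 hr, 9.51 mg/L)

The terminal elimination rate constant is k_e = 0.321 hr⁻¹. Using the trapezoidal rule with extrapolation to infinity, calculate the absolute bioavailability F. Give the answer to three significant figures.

Trapezoidal AUC_0→5.5 (rectal suppository):
  [0→1.5]: (0.00+31.57)/2 × 1.5 = 23.6775
  [1.5→2.5]: (31.57+24.54)/2 × 1 = 28.055
  [2.5→5.5]: (24.54+9.51)/2 × 3 = 51.075
  Sum = 102.8075 mg/L·hr
Tail: C_last/k_e = 9.51/0.321 = 29.626
AUC_0→∞ (rectal suppository) = 102.8075 + 29.626 = 132.4335 mg/L·hr
F = (AUC_ev/D_ev)/(AUC_iv/D_iv) = (132.4335/250)/(216/250) = 0.529734/0.864 = 0.6131

F = 0.613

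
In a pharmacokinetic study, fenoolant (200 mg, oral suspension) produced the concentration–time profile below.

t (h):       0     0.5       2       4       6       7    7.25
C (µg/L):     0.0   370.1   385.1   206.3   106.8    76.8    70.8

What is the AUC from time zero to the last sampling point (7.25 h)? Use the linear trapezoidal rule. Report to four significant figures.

AUC = 1674 µg/L·h

Trapezoidal AUC_0→7.25:
  [0→0.5]: (0.0+370.1)/2 × 0.5 = 92.525
  [0.5→2]: (370.1+385.1)/2 × 1.5 = 566.4
  [2→4]: (385.1+206.3)/2 × 2 = 591.4
  [4→6]: (206.3+106.8)/2 × 2 = 313.1
  [6→7]: (106.8+76.8)/2 × 1 = 91.8
  [7→7.25]: (76.8+70.8)/2 × 0.25 = 18.45
  Sum = 1673.675 µg/L·h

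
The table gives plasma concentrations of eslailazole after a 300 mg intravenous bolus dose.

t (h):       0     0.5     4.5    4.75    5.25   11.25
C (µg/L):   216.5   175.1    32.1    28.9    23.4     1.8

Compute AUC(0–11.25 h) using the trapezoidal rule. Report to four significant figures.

AUC = 608.6 µg/L·h

Trapezoidal AUC_0→11.25:
  [0→0.5]: (216.5+175.1)/2 × 0.5 = 97.9
  [0.5→4.5]: (175.1+32.1)/2 × 4 = 414.4
  [4.5→4.75]: (32.1+28.9)/2 × 0.25 = 7.625
  [4.75→5.25]: (28.9+23.4)/2 × 0.5 = 13.075
  [5.25→11.25]: (23.4+1.8)/2 × 6 = 75.6
  Sum = 608.6 µg/L·h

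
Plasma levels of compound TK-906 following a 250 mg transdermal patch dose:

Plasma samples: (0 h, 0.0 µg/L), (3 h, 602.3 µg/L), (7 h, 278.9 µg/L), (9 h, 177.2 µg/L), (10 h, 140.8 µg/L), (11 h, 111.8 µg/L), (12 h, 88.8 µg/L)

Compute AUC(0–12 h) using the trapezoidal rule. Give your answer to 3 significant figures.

Trapezoidal AUC_0→12:
  [0→3]: (0.0+602.3)/2 × 3 = 903.45
  [3→7]: (602.3+278.9)/2 × 4 = 1762.4
  [7→9]: (278.9+177.2)/2 × 2 = 456.1
  [9→10]: (177.2+140.8)/2 × 1 = 159.0
  [10→11]: (140.8+111.8)/2 × 1 = 126.3
  [11→12]: (111.8+88.8)/2 × 1 = 100.3
  Sum = 3507.55 µg/L·h

AUC = 3510 µg/L·h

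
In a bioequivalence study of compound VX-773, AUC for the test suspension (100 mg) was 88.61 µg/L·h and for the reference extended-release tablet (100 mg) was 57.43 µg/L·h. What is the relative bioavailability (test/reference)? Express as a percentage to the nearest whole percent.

F_rel = (AUC_test/D_test) / (AUC_ref/D_ref)
      = (88.61/100) / (57.43/100)
      = 0.8861 / 0.5743 = 1.5429 = 154.29%

F_rel = 154%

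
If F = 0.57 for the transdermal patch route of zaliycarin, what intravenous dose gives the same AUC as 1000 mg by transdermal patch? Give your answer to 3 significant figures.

D_iv = 570 mg

Systemic exposure from an extravascular dose = F × D_ev, so the equivalent IV dose is F × D_ev.
D_iv = F × D_ev = 0.57 × 1000 = 570 mg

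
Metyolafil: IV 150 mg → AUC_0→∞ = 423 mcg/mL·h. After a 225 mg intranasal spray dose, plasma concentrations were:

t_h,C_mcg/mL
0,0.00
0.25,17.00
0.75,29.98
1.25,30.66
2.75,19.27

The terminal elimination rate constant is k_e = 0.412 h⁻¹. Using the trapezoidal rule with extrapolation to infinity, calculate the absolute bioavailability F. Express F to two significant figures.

F = 0.18

Trapezoidal AUC_0→2.75 (intranasal spray):
  [0→0.25]: (0.00+17.00)/2 × 0.25 = 2.125
  [0.25→0.75]: (17.00+29.98)/2 × 0.5 = 11.745
  [0.75→1.25]: (29.98+30.66)/2 × 0.5 = 15.16
  [1.25→2.75]: (30.66+19.27)/2 × 1.5 = 37.4475
  Sum = 66.4775 mcg/mL·h
Tail: C_last/k_e = 19.27/0.412 = 46.772
AUC_0→∞ (intranasal spray) = 66.4775 + 46.772 = 113.2495 mcg/mL·h
F = (AUC_ev/D_ev)/(AUC_iv/D_iv) = (113.2495/225)/(423/150) = 0.503331/2.82 = 0.1785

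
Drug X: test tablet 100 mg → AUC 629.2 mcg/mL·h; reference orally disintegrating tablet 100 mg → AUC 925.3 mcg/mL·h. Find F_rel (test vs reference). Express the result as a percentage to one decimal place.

F_rel = (AUC_test/D_test) / (AUC_ref/D_ref)
      = (629.2/100) / (925.3/100)
      = 6.292 / 9.253 = 0.6800 = 68.00%

F_rel = 68.0%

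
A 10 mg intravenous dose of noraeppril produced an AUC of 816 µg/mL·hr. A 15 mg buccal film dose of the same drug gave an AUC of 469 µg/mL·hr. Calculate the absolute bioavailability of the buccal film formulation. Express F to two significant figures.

F = (AUC_ev / D_ev) / (AUC_iv / D_iv)
  = (469/15) / (816/10)
  = 31.2667 / 81.6 = 0.3832

F = 0.38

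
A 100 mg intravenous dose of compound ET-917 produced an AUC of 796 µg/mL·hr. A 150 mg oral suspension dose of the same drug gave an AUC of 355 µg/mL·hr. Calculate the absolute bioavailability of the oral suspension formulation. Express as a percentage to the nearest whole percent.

F = (AUC_ev / D_ev) / (AUC_iv / D_iv)
  = (355/150) / (796/100)
  = 2.36667 / 7.96 = 0.2973
  = 29.73%

F = 30%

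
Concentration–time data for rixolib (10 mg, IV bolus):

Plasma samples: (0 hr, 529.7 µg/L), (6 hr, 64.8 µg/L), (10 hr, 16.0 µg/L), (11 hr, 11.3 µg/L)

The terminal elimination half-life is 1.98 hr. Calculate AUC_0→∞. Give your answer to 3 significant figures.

Trapezoidal AUC_0→11:
  [0→6]: (529.7+64.8)/2 × 6 = 1783.5
  [6→10]: (64.8+16.0)/2 × 4 = 161.6
  [10→11]: (16.0+11.3)/2 × 1 = 13.65
  Sum = 1958.75 µg/L·hr
k_e = ln2 / t½ = 0.693147 / 1.98 = 0.3501 hr^-1
Extrapolated tail: C_last / k_e = 11.3 / 0.3501 = 32.276
AUC_0→∞ = 1958.75 + 32.276 = 1991.026 µg/L·hr

AUC = 1990 µg/L·hr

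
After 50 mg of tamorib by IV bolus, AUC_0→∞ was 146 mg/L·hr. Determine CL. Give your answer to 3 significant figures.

CL = Dose_iv / AUC_0→∞
   = 50 / 146 = 0.342466 L/hr

CL = 0.342 L/hr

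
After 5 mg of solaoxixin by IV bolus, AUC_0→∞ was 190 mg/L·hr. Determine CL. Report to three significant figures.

CL = 0.0263 L/hr

CL = Dose_iv / AUC_0→∞
   = 5 / 190 = 0.0263158 L/hr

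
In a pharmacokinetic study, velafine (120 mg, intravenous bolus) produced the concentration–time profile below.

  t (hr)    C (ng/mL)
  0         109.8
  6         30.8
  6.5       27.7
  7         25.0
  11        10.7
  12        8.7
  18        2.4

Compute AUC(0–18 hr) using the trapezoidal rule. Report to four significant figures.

AUC = 564.0 ng/mL·hr

Trapezoidal AUC_0→18:
  [0→6]: (109.8+30.8)/2 × 6 = 421.8
  [6→6.5]: (30.8+27.7)/2 × 0.5 = 14.625
  [6.5→7]: (27.7+25.0)/2 × 0.5 = 13.175
  [7→11]: (25.0+10.7)/2 × 4 = 71.4
  [11→12]: (10.7+8.7)/2 × 1 = 9.7
  [12→18]: (8.7+2.4)/2 × 6 = 33.3
  Sum = 564.0 ng/mL·hr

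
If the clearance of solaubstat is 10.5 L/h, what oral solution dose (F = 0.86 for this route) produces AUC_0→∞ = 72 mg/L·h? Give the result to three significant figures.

Dose = 879 mg

Dose = CL × AUC_0→∞ / F
     = 10.5 × 72 / 0.86 = 879.07 mg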